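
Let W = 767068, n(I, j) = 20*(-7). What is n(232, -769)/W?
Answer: -35/191767 ≈ -0.00018251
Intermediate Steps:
n(I, j) = -140
n(232, -769)/W = -140/767068 = -140*1/767068 = -35/191767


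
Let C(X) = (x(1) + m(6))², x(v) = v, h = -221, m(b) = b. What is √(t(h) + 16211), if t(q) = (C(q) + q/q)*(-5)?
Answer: √15961 ≈ 126.34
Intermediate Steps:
C(X) = 49 (C(X) = (1 + 6)² = 7² = 49)
t(q) = -250 (t(q) = (49 + q/q)*(-5) = (49 + 1)*(-5) = 50*(-5) = -250)
√(t(h) + 16211) = √(-250 + 16211) = √15961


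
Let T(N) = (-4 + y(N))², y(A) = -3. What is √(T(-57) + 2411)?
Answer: 2*√615 ≈ 49.598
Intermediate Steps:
T(N) = 49 (T(N) = (-4 - 3)² = (-7)² = 49)
√(T(-57) + 2411) = √(49 + 2411) = √2460 = 2*√615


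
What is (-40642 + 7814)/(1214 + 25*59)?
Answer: -32828/2689 ≈ -12.208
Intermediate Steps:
(-40642 + 7814)/(1214 + 25*59) = -32828/(1214 + 1475) = -32828/2689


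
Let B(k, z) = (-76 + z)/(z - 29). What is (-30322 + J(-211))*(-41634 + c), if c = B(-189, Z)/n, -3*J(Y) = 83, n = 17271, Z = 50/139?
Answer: 260635145665230980/206267553 ≈ 1.2636e+9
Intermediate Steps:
Z = 50/139 (Z = 50*(1/139) = 50/139 ≈ 0.35971)
J(Y) = -83/3 (J(Y) = -⅓*83 = -83/3)
B(k, z) = (-76 + z)/(-29 + z)
c = 10514/68755851 (c = ((-76 + 50/139)/(-29 + 50/139))/17271 = (-10514/139/(-3981/139))*(1/17271) = -139/3981*(-10514/139)*(1/17271) = (10514/3981)*(1/17271) = 10514/68755851 ≈ 0.00015292)
(-30322 + J(-211))*(-41634 + c) = (-30322 - 83/3)*(-41634 + 10514/68755851) = -91049/3*(-2862581090020/68755851) = 260635145665230980/206267553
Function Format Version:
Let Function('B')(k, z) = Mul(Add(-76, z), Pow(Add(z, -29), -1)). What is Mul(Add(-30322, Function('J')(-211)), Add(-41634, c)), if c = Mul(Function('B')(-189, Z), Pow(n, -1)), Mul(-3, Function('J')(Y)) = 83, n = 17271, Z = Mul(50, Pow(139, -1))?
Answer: Rational(260635145665230980, 206267553) ≈ 1.2636e+9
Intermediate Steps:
Z = Rational(50, 139) (Z = Mul(50, Rational(1, 139)) = Rational(50, 139) ≈ 0.35971)
Function('J')(Y) = Rational(-83, 3) (Function('J')(Y) = Mul(Rational(-1, 3), 83) = Rational(-83, 3))
Function('B')(k, z) = Mul(Pow(Add(-29, z), -1), Add(-76, z)) (Function('B')(k, z) = Mul(Add(-76, z), Pow(Add(-29, z), -1)) = Mul(Pow(Add(-29, z), -1), Add(-76, z)))
c = Rational(10514, 68755851) (c = Mul(Mul(Pow(Add(-29, Rational(50, 139)), -1), Add(-76, Rational(50, 139))), Pow(17271, -1)) = Mul(Mul(Pow(Rational(-3981, 139), -1), Rational(-10514, 139)), Rational(1, 17271)) = Mul(Mul(Rational(-139, 3981), Rational(-10514, 139)), Rational(1, 17271)) = Mul(Rational(10514, 3981), Rational(1, 17271)) = Rational(10514, 68755851) ≈ 0.00015292)
Mul(Add(-30322, Function('J')(-211)), Add(-41634, c)) = Mul(Add(-30322, Rational(-83, 3)), Add(-41634, Rational(10514, 68755851))) = Mul(Rational(-91049, 3), Rational(-2862581090020, 68755851)) = Rational(260635145665230980, 206267553)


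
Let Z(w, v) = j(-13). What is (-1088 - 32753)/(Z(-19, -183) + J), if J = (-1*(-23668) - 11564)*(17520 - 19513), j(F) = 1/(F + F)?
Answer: 879866/627205073 ≈ 0.0014028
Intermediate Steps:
j(F) = 1/(2*F)
Z(w, v) = -1/26 (Z(w, v) = (½)/(-13) = (½)*(-1/13) = -1/26)
J = -24123272 (J = (23668 - 11564)*(-1993) = 12104*(-1993) = -24123272)
(-1088 - 32753)/(Z(-19, -183) + J) = (-1088 - 32753)/(-1/26 - 24123272) = -33841/(-627205073/26) = -33841*(-26/627205073) = 879866/627205073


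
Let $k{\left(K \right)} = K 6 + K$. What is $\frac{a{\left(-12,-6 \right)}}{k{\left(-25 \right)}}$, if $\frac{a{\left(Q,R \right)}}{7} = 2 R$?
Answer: $\frac{12}{25} \approx 0.48$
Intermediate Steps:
$a{\left(Q,R \right)} = 14 R$ ($a{\left(Q,R \right)} = 7 \cdot 2 R = 14 R$)
$k{\left(K \right)} = 7 K$ ($k{\left(K \right)} = 6 K + K = 7 K$)
$\frac{a{\left(-12,-6 \right)}}{k{\left(-25 \right)}} = \frac{14 \left(-6\right)}{7 \left(-25\right)} = - \frac{84}{-175} = \left(-84\right) \left(- \frac{1}{175}\right) = \frac{12}{25}$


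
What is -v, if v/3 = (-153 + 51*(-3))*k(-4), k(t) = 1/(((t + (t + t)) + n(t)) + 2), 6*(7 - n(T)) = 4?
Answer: -2754/11 ≈ -250.36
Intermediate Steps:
n(T) = 19/3 (n(T) = 7 - ⅙*4 = 7 - ⅔ = 19/3)
k(t) = 1/(25/3 + 3*t) (k(t) = 1/(((t + (t + t)) + 19/3) + 2) = 1/(((t + 2*t) + 19/3) + 2) = 1/((3*t + 19/3) + 2) = 1/((19/3 + 3*t) + 2) = 1/(25/3 + 3*t))
v = 2754/11 (v = 3*((-153 + 51*(-3))*(3/(25 + 9*(-4)))) = 3*((-153 - 153)*(3/(25 - 36))) = 3*(-918/(-11)) = 3*(-918*(-1)/11) = 3*(-306*(-3/11)) = 3*(918/11) = 2754/11 ≈ 250.36)
-v = -1*2754/11 = -2754/11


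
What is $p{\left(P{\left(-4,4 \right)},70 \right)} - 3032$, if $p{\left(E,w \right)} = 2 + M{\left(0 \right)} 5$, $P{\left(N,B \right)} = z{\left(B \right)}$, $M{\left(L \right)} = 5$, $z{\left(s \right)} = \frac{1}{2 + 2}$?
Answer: $-3005$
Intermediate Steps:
$z{\left(s \right)} = \frac{1}{4}$
$P{\left(N,B \right)} = \frac{1}{4}$
$p{\left(E,w \right)} = 27$ ($p{\left(E,w \right)} = 2 + 5 \cdot 5 = 2 + 25 = 27$)
$p{\left(P{\left(-4,4 \right)},70 \right)} - 3032 = 27 - 3032 = -3005$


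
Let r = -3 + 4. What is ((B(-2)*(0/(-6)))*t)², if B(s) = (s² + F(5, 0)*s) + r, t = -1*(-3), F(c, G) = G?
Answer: 0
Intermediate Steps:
r = 1
t = 3
B(s) = 1 + s² (B(s) = (s² + 0*s) + 1 = (s² + 0) + 1 = s² + 1 = 1 + s²)
((B(-2)*(0/(-6)))*t)² = (((1 + (-2)²)*(0/(-6)))*3)² = (((1 + 4)*(0*(-⅙)))*3)² = ((5*0)*3)² = (0*3)² = 0² = 0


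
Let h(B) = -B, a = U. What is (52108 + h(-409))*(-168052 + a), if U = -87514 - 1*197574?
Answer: -23797553380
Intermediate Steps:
U = -285088 (U = -87514 - 197574 = -285088)
a = -285088
(52108 + h(-409))*(-168052 + a) = (52108 - 1*(-409))*(-168052 - 285088) = (52108 + 409)*(-453140) = 52517*(-453140) = -23797553380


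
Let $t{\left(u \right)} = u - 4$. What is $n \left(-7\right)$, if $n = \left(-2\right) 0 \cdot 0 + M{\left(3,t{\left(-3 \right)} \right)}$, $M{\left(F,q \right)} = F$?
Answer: $-21$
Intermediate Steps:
$t{\left(u \right)} = -4 + u$ ($t{\left(u \right)} = u - 4 = -4 + u$)
$n = 3$ ($n = \left(-2\right) 0 \cdot 0 + 3 = 0 \cdot 0 + 3 = 0 + 3 = 3$)
$n \left(-7\right) = 3 \left(-7\right) = -21$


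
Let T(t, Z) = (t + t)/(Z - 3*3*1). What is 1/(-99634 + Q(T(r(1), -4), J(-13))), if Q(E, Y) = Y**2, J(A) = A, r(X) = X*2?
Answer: -1/99465 ≈ -1.0054e-5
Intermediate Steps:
r(X) = 2*X
T(t, Z) = 2*t/(-9 + Z) (T(t, Z) = (2*t)/(Z - 9*1) = (2*t)/(Z - 9) = (2*t)/(-9 + Z) = 2*t/(-9 + Z))
1/(-99634 + Q(T(r(1), -4), J(-13))) = 1/(-99634 + (-13)**2) = 1/(-99634 + 169) = 1/(-99465) = -1/99465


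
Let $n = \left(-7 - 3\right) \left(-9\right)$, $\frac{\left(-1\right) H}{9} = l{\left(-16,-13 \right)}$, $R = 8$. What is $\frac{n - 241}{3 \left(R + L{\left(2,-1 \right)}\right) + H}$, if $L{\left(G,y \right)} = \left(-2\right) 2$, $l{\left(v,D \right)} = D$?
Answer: $- \frac{151}{129} \approx -1.1705$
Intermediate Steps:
$L{\left(G,y \right)} = -4$
$H = 117$ ($H = \left(-9\right) \left(-13\right) = 117$)
$n = 90$ ($n = \left(-10\right) \left(-9\right) = 90$)
$\frac{n - 241}{3 \left(R + L{\left(2,-1 \right)}\right) + H} = \frac{90 - 241}{3 \left(8 - 4\right) + 117} = - \frac{151}{3 \cdot 4 + 117} = - \frac{151}{12 + 117} = - \frac{151}{129}$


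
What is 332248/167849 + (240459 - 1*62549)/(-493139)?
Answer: 133982430882/82772888011 ≈ 1.6187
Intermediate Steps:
332248/167849 + (240459 - 1*62549)/(-493139) = 332248*(1/167849) + (240459 - 62549)*(-1/493139) = 332248/167849 + 177910*(-1/493139) = 332248/167849 - 177910/493139 = 133982430882/82772888011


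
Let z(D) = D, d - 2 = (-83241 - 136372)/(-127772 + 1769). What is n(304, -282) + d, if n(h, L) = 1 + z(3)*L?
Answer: -106000916/126003 ≈ -841.26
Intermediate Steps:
d = 471619/126003 (d = 2 + (-83241 - 136372)/(-127772 + 1769) = 2 - 219613/(-126003) = 2 - 219613*(-1/126003) = 2 + 219613/126003 = 471619/126003 ≈ 3.7429)
n(h, L) = 1 + 3*L
n(304, -282) + d = (1 + 3*(-282)) + 471619/126003 = (1 - 846) + 471619/126003 = -845 + 471619/126003 = -106000916/126003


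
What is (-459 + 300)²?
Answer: 25281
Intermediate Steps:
(-459 + 300)² = (-159)² = 25281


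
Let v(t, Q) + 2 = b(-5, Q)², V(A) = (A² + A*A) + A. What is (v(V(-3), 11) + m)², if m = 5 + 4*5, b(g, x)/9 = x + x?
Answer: 1538757529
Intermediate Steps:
b(g, x) = 18*x (b(g, x) = 9*(x + x) = 9*(2*x) = 18*x)
V(A) = A + 2*A² (V(A) = (A² + A²) + A = 2*A² + A = A + 2*A²)
v(t, Q) = -2 + 324*Q² (v(t, Q) = -2 + (18*Q)² = -2 + 324*Q²)
m = 25 (m = 5 + 20 = 25)
(v(V(-3), 11) + m)² = ((-2 + 324*11²) + 25)² = ((-2 + 324*121) + 25)² = ((-2 + 39204) + 25)² = (39202 + 25)² = 39227² = 1538757529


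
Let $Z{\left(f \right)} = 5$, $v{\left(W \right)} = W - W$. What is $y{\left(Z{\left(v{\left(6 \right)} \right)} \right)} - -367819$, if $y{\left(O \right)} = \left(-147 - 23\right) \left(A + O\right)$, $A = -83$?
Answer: $381079$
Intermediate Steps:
$v{\left(W \right)} = 0$
$y{\left(O \right)} = 14110 - 170 O$ ($y{\left(O \right)} = \left(-147 - 23\right) \left(-83 + O\right) = - 170 \left(-83 + O\right) = 14110 - 170 O$)
$y{\left(Z{\left(v{\left(6 \right)} \right)} \right)} - -367819 = \left(14110 - 850\right) - -367819 = \left(14110 - 850\right) + 367819 = 13260 + 367819 = 381079$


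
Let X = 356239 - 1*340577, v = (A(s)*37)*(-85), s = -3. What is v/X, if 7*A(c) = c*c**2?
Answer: 84915/109634 ≈ 0.77453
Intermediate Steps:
A(c) = c**3/7 (A(c) = (c*c**2)/7 = c**3/7)
v = 84915/7 (v = (((1/7)*(-3)**3)*37)*(-85) = (((1/7)*(-27))*37)*(-85) = -27/7*37*(-85) = -999/7*(-85) = 84915/7 ≈ 12131.)
X = 15662 (X = 356239 - 340577 = 15662)
v/X = (84915/7)/15662 = (84915/7)*(1/15662) = 84915/109634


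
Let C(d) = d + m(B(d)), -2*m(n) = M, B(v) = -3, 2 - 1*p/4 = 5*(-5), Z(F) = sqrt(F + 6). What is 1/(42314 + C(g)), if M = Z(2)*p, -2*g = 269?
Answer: 168718/7116347569 + 432*sqrt(2)/7116347569 ≈ 2.3794e-5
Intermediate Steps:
g = -269/2 (g = -1/2*269 = -269/2 ≈ -134.50)
Z(F) = sqrt(6 + F)
p = 108 (p = 8 - 20*(-5) = 8 - 4*(-25) = 8 + 100 = 108)
M = 216*sqrt(2) (M = sqrt(6 + 2)*108 = sqrt(8)*108 = (2*sqrt(2))*108 = 216*sqrt(2) ≈ 305.47)
m(n) = -108*sqrt(2)
C(d) = d - 108*sqrt(2)
1/(42314 + C(g)) = 1/(42314 + (-269/2 - 108*sqrt(2))) = 1/(84359/2 - 108*sqrt(2))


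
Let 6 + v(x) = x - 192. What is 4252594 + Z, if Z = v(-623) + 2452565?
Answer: 6704338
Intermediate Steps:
v(x) = -198 + x (v(x) = -6 + (x - 192) = -6 + (-192 + x) = -198 + x)
Z = 2451744 (Z = (-198 - 623) + 2452565 = -821 + 2452565 = 2451744)
4252594 + Z = 4252594 + 2451744 = 6704338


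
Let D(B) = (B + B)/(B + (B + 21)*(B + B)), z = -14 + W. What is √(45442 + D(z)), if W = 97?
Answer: 2*√496238105/209 ≈ 213.17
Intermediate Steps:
z = 83 (z = -14 + 97 = 83)
D(B) = 2*B/(B + 2*B*(21 + B)) (D(B) = (2*B)/(B + (21 + B)*(2*B)) = (2*B)/(B + 2*B*(21 + B)) = 2*B/(B + 2*B*(21 + B)))
√(45442 + D(z)) = √(45442 + 2/(43 + 2*83)) = √(45442 + 2/(43 + 166)) = √(45442 + 2/209) = √(9497380/209) = 2*√496238105/209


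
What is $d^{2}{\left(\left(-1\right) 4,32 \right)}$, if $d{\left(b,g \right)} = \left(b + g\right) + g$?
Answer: $3600$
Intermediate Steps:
$d{\left(b,g \right)} = b + 2 g$
$d^{2}{\left(\left(-1\right) 4,32 \right)} = \left(\left(-1\right) 4 + 2 \cdot 32\right)^{2} = \left(-4 + 64\right)^{2} = 60^{2} = 3600$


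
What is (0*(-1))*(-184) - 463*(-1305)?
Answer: 604215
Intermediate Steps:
(0*(-1))*(-184) - 463*(-1305) = 0*(-184) + 604215 = 0 + 604215 = 604215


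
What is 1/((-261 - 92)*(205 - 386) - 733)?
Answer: 1/63160 ≈ 1.5833e-5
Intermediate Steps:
1/((-261 - 92)*(205 - 386) - 733) = 1/(-353*(-181) - 733) = 1/(63893 - 733) = 1/63160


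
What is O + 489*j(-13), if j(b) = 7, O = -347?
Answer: 3076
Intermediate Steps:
O + 489*j(-13) = -347 + 489*7 = -347 + 3423 = 3076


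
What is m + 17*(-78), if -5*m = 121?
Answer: -6751/5 ≈ -1350.2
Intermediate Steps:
m = -121/5 (m = -⅕*121 = -121/5 ≈ -24.200)
m + 17*(-78) = -121/5 + 17*(-78) = -121/5 - 1326 = -6751/5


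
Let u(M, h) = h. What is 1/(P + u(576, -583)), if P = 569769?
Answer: 1/569186 ≈ 1.7569e-6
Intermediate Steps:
1/(P + u(576, -583)) = 1/(569769 - 583) = 1/569186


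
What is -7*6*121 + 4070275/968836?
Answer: -447232207/88076 ≈ -5077.8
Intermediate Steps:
-7*6*121 + 4070275/968836 = -42*121 + 4070275*(1/968836) = -5082 + 370025/88076 = -447232207/88076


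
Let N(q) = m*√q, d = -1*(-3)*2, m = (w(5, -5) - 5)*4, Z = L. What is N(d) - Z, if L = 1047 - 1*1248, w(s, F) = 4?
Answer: 201 - 4*√6 ≈ 191.20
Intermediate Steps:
L = -201 (L = 1047 - 1248 = -201)
Z = -201
m = -4 (m = (4 - 5)*4 = -1*4 = -4)
d = 6 (d = 3*2 = 6)
N(q) = -4*√q
N(d) - Z = -4*√6 - 1*(-201) = -4*√6 + 201 = 201 - 4*√6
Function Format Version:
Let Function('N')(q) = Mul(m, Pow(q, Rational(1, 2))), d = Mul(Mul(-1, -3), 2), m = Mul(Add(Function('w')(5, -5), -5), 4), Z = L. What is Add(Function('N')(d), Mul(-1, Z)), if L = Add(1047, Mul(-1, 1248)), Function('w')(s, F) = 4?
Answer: Add(201, Mul(-4, Pow(6, Rational(1, 2)))) ≈ 191.20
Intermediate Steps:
L = -201 (L = Add(1047, -1248) = -201)
Z = -201
m = -4 (m = Mul(Add(4, -5), 4) = Mul(-1, 4) = -4)
d = 6 (d = Mul(3, 2) = 6)
Function('N')(q) = Mul(-4, Pow(q, Rational(1, 2)))
Add(Function('N')(d), Mul(-1, Z)) = Add(Mul(-4, Pow(6, Rational(1, 2))), Mul(-1, -201)) = Add(Mul(-4, Pow(6, Rational(1, 2))), 201) = Add(201, Mul(-4, Pow(6, Rational(1, 2))))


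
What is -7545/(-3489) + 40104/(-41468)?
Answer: 14412767/12056821 ≈ 1.1954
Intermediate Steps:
-7545/(-3489) + 40104/(-41468) = -7545*(-1/3489) + 40104*(-1/41468) = 2515/1163 - 10026/10367 = 14412767/12056821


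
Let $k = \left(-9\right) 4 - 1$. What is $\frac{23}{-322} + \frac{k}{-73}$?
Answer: $\frac{445}{1022} \approx 0.43542$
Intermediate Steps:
$k = -37$ ($k = -36 - 1 = -37$)
$\frac{23}{-322} + \frac{k}{-73} = \frac{23}{-322} - \frac{37}{-73} = 23 \left(- \frac{1}{322}\right) - - \frac{37}{73} = - \frac{1}{14} + \frac{37}{73} = \frac{445}{1022}$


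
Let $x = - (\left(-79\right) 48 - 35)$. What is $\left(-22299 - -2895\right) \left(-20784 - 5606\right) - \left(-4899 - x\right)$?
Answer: $512080286$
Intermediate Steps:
$x = 3827$ ($x = - (-3792 - 35) = \left(-1\right) \left(-3827\right) = 3827$)
$\left(-22299 - -2895\right) \left(-20784 - 5606\right) - \left(-4899 - x\right) = \left(-22299 - -2895\right) \left(-20784 - 5606\right) - \left(-4899 - 3827\right) = \left(-22299 + \left(-413 + 3308\right)\right) \left(-26390\right) - \left(-4899 - 3827\right) = \left(-22299 + 2895\right) \left(-26390\right) - -8726 = \left(-19404\right) \left(-26390\right) + 8726 = 512071560 + 8726 = 512080286$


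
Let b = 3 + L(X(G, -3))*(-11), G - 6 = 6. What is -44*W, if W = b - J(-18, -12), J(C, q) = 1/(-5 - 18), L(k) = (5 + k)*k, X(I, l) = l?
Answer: -69872/23 ≈ -3037.9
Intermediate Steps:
G = 12 (G = 6 + 6 = 12)
L(k) = k*(5 + k)
b = 69 (b = 3 - 3*(5 - 3)*(-11) = 3 - 3*2*(-11) = 3 - 6*(-11) = 3 + 66 = 69)
J(C, q) = -1/23 (J(C, q) = 1/(-23) = -1/23)
W = 1588/23 (W = 69 - 1*(-1/23) = 69 + 1/23 = 1588/23 ≈ 69.043)
-44*W = -44*1588/23 = -69872/23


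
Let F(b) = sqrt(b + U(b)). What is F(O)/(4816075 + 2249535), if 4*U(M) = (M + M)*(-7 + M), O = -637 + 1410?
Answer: 4*sqrt(4638)/3532805 ≈ 7.7109e-5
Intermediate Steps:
O = 773
U(M) = M*(-7 + M)/2 (U(M) = ((M + M)*(-7 + M))/4 = ((2*M)*(-7 + M))/4 = (2*M*(-7 + M))/4 = M*(-7 + M)/2)
F(b) = sqrt(b + b*(-7 + b)/2)
F(O)/(4816075 + 2249535) = (sqrt(2)*sqrt(773*(-5 + 773))/2)/(4816075 + 2249535) = (sqrt(2)*sqrt(773*768)/2)/7065610 = (sqrt(2)*sqrt(593664)/2)*(1/7065610) = (sqrt(2)*(16*sqrt(2319))/2)*(1/7065610) = (8*sqrt(4638))*(1/7065610) = 4*sqrt(4638)/3532805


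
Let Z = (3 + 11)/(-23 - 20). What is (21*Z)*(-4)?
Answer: 1176/43 ≈ 27.349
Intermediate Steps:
Z = -14/43 (Z = 14/(-43) = 14*(-1/43) = -14/43 ≈ -0.32558)
(21*Z)*(-4) = (21*(-14/43))*(-4) = -294/43*(-4) = 1176/43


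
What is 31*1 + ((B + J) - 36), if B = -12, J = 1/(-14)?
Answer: -239/14 ≈ -17.071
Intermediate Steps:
J = -1/14 ≈ -0.071429
31*1 + ((B + J) - 36) = 31*1 + ((-12 - 1/14) - 36) = 31 + (-169/14 - 36) = 31 - 673/14 = -239/14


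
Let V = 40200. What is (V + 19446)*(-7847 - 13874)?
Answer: -1295570766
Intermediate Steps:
(V + 19446)*(-7847 - 13874) = (40200 + 19446)*(-7847 - 13874) = 59646*(-21721) = -1295570766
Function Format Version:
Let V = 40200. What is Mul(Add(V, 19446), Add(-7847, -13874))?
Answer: -1295570766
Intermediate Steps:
Mul(Add(V, 19446), Add(-7847, -13874)) = Mul(Add(40200, 19446), Add(-7847, -13874)) = Mul(59646, -21721) = -1295570766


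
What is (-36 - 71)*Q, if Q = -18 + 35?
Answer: -1819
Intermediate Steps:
Q = 17
(-36 - 71)*Q = (-36 - 71)*17 = -107*17 = -1819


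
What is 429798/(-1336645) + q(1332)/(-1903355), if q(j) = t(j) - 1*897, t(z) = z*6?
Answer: -165508333713/508821988795 ≈ -0.32528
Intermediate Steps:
t(z) = 6*z
q(j) = -897 + 6*j (q(j) = 6*j - 1*897 = 6*j - 897 = -897 + 6*j)
429798/(-1336645) + q(1332)/(-1903355) = 429798/(-1336645) + (-897 + 6*1332)/(-1903355) = 429798*(-1/1336645) + (-897 + 7992)*(-1/1903355) = -429798/1336645 + 7095*(-1/1903355) = -429798/1336645 - 1419/380671 = -165508333713/508821988795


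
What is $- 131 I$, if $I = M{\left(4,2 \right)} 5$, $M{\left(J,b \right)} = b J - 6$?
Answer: $-1310$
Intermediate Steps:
$M{\left(J,b \right)} = -6 + J b$ ($M{\left(J,b \right)} = J b - 6 = -6 + J b$)
$I = 10$ ($I = \left(-6 + 4 \cdot 2\right) 5 = \left(-6 + 8\right) 5 = 2 \cdot 5 = 10$)
$- 131 I = \left(-131\right) 10 = -1310$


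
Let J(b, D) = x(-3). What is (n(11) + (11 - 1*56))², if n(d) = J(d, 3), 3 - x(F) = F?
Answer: 1521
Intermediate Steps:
x(F) = 3 - F
J(b, D) = 6 (J(b, D) = 3 - 1*(-3) = 3 + 3 = 6)
n(d) = 6
(n(11) + (11 - 1*56))² = (6 + (11 - 1*56))² = (6 + (11 - 56))² = (6 - 45)² = (-39)² = 1521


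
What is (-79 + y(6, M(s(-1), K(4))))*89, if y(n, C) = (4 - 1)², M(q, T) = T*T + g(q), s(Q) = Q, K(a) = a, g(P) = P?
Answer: -6230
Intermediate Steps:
M(q, T) = q + T² (M(q, T) = T*T + q = T² + q = q + T²)
y(n, C) = 9 (y(n, C) = 3² = 9)
(-79 + y(6, M(s(-1), K(4))))*89 = (-79 + 9)*89 = -70*89 = -6230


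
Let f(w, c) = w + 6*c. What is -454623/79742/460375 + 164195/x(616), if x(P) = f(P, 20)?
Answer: 231838421805047/1039210012000 ≈ 223.09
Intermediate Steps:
x(P) = 120 + P (x(P) = P + 6*20 = P + 120 = 120 + P)
-454623/79742/460375 + 164195/x(616) = -454623/79742/460375 + 164195/(120 + 616) = -454623*1/79742*(1/460375) + 164195/736 = -34971/6134*1/460375 + 164195*(1/736) = -34971/2823940250 + 164195/736 = 231838421805047/1039210012000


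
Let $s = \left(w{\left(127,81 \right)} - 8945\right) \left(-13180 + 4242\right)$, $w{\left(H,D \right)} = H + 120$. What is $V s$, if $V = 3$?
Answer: $233228172$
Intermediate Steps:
$w{\left(H,D \right)} = 120 + H$
$s = 77742724$ ($s = \left(\left(120 + 127\right) - 8945\right) \left(-13180 + 4242\right) = \left(247 - 8945\right) \left(-8938\right) = \left(-8698\right) \left(-8938\right) = 77742724$)
$V s = 3 \cdot 77742724 = 233228172$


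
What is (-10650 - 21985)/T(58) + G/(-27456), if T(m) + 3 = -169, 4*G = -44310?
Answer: 149655315/787072 ≈ 190.14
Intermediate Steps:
G = -22155/2 (G = (¼)*(-44310) = -22155/2 ≈ -11078.)
T(m) = -172 (T(m) = -3 - 169 = -172)
(-10650 - 21985)/T(58) + G/(-27456) = (-10650 - 21985)/(-172) - 22155/2/(-27456) = -32635*(-1/172) - 22155/2*(-1/27456) = 32635/172 + 7385/18304 = 149655315/787072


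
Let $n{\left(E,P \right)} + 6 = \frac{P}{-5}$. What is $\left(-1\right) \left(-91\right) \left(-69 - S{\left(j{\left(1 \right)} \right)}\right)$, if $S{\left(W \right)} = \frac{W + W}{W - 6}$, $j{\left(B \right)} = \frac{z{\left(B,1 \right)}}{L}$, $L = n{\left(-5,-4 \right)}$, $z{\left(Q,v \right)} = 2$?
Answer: $- \frac{522067}{83} \approx -6290.0$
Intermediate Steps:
$n{\left(E,P \right)} = -6 - \frac{P}{5}$ ($n{\left(E,P \right)} = -6 + \frac{P}{-5} = -6 + P \left(- \frac{1}{5}\right) = -6 - \frac{P}{5}$)
$L = - \frac{26}{5}$ ($L = -6 - - \frac{4}{5} = -6 + \frac{4}{5} = - \frac{26}{5} \approx -5.2$)
$j{\left(B \right)} = - \frac{5}{13}$ ($j{\left(B \right)} = \frac{2}{- \frac{26}{5}} = 2 \left(- \frac{5}{26}\right) = - \frac{5}{13}$)
$S{\left(W \right)} = \frac{2 W}{-6 + W}$
$\left(-1\right) \left(-91\right) \left(-69 - S{\left(j{\left(1 \right)} \right)}\right) = \left(-1\right) \left(-91\right) \left(-69 - 2 \left(- \frac{5}{13}\right) \frac{1}{-6 - \frac{5}{13}}\right) = 91 \left(-69 - 2 \left(- \frac{5}{13}\right) \frac{1}{- \frac{83}{13}}\right) = 91 \left(-69 - 2 \left(- \frac{5}{13}\right) \left(- \frac{13}{83}\right)\right) = 91 \left(-69 - \frac{10}{83}\right) = 91 \left(- \frac{5737}{83}\right) = - \frac{522067}{83}$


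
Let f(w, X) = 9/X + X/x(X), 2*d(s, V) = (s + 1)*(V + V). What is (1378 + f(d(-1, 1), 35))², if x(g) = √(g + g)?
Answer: 4654045117/2450 + 48239*√70/35 ≈ 1.9111e+6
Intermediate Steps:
d(s, V) = V*(1 + s) (d(s, V) = ((s + 1)*(V + V))/2 = ((1 + s)*(2*V))/2 = (2*V*(1 + s))/2 = V*(1 + s))
x(g) = √2*√g (x(g) = √(2*g) = √2*√g)
f(w, X) = 9/X + √2*√X/2 (f(w, X) = 9/X + X/((√2*√X)) = 9/X + X*(√2/(2*√X)) = 9/X + √2*√X/2)
(1378 + f(d(-1, 1), 35))² = (1378 + (½)*(18 + √2*35^(3/2))/35)² = (1378 + (½)*(1/35)*(18 + √2*(35*√35)))² = (1378 + (½)*(1/35)*(18 + 35*√70))² = (1378 + (9/35 + √70/2))² = (48239/35 + √70/2)²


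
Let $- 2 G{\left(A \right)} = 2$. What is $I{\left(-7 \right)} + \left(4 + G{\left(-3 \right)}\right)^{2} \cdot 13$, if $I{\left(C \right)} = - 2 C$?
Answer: $131$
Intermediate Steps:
$G{\left(A \right)} = -1$ ($G{\left(A \right)} = \left(- \frac{1}{2}\right) 2 = -1$)
$I{\left(-7 \right)} + \left(4 + G{\left(-3 \right)}\right)^{2} \cdot 13 = \left(-2\right) \left(-7\right) + \left(4 - 1\right)^{2} \cdot 13 = 14 + 3^{2} \cdot 13 = 14 + 9 \cdot 13 = 14 + 117 = 131$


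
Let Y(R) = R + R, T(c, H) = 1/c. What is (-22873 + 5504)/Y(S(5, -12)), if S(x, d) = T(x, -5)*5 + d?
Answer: 1579/2 ≈ 789.50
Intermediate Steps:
S(x, d) = d + 5/x (S(x, d) = 5/x + d = d + 5/x)
Y(R) = 2*R
(-22873 + 5504)/Y(S(5, -12)) = (-22873 + 5504)/((2*(-12 + 5/5))) = -17369*1/(2*(-12 + 5*(⅕))) = -17369*1/(2*(-12 + 1)) = -17369/(2*(-11)) = -17369/(-22) = -17369*(-1/22) = 1579/2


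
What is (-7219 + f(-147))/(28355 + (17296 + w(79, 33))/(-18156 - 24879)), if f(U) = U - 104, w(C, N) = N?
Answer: -160735725/610120048 ≈ -0.26345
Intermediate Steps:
f(U) = -104 + U
(-7219 + f(-147))/(28355 + (17296 + w(79, 33))/(-18156 - 24879)) = (-7219 + (-104 - 147))/(28355 + (17296 + 33)/(-18156 - 24879)) = (-7219 - 251)/(28355 + 17329/(-43035)) = -7470/(28355 + 17329*(-1/43035)) = -7470/(28355 - 17329/43035) = -7470/1220240096/43035 = -7470*43035/1220240096 = -160735725/610120048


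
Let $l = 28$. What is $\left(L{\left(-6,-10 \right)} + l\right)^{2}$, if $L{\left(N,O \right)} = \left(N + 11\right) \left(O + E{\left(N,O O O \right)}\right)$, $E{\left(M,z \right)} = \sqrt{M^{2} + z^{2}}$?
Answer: $25001384 - 440 \sqrt{250009} \approx 2.4781 \cdot 10^{7}$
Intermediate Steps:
$L{\left(N,O \right)} = \left(11 + N\right) \left(O + \sqrt{N^{2} + O^{6}}\right)$ ($L{\left(N,O \right)} = \left(N + 11\right) \left(O + \sqrt{N^{2} + \left(O O O\right)^{2}}\right) = \left(11 + N\right) \left(O + \sqrt{N^{2} + \left(O^{2} O\right)^{2}}\right) = \left(11 + N\right) \left(O + \sqrt{N^{2} + \left(O^{3}\right)^{2}}\right) = \left(11 + N\right) \left(O + \sqrt{N^{2} + O^{6}}\right)$)
$\left(L{\left(-6,-10 \right)} + l\right)^{2} = \left(\left(11 \left(-10\right) + 11 \sqrt{\left(-6\right)^{2} + \left(-10\right)^{6}} - -60 - 6 \sqrt{\left(-6\right)^{2} + \left(-10\right)^{6}}\right) + 28\right)^{2} = \left(\left(-110 + 11 \sqrt{36 + 1000000} + 60 - 6 \sqrt{36 + 1000000}\right) + 28\right)^{2} = \left(\left(-110 + 11 \sqrt{1000036} + 60 - 6 \sqrt{1000036}\right) + 28\right)^{2} = \left(\left(-110 + 11 \cdot 2 \sqrt{250009} + 60 - 6 \cdot 2 \sqrt{250009}\right) + 28\right)^{2} = \left(\left(-110 + 22 \sqrt{250009} + 60 - 12 \sqrt{250009}\right) + 28\right)^{2} = \left(\left(-50 + 10 \sqrt{250009}\right) + 28\right)^{2} = \left(-22 + 10 \sqrt{250009}\right)^{2}$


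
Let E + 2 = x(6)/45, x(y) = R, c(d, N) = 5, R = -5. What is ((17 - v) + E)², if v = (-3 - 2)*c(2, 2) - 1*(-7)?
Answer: 87616/81 ≈ 1081.7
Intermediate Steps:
x(y) = -5
E = -19/9 (E = -2 - 5/45 = -2 - 5*1/45 = -2 - ⅑ = -19/9 ≈ -2.1111)
v = -18 (v = (-3 - 2)*5 - 1*(-7) = -5*5 + 7 = -25 + 7 = -18)
((17 - v) + E)² = ((17 - 1*(-18)) - 19/9)² = ((17 + 18) - 19/9)² = (35 - 19/9)² = (296/9)² = 87616/81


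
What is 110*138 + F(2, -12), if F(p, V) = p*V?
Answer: 15156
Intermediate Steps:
F(p, V) = V*p
110*138 + F(2, -12) = 110*138 - 12*2 = 15180 - 24 = 15156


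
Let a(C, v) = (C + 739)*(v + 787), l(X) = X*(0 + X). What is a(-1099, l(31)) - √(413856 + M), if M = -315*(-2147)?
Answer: -629280 - 3*√121129 ≈ -6.3032e+5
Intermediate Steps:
M = 676305
l(X) = X² (l(X) = X*X = X²)
a(C, v) = (739 + C)*(787 + v)
a(-1099, l(31)) - √(413856 + M) = (581593 + 739*31² + 787*(-1099) - 1099*31²) - √(413856 + 676305) = (581593 + 739*961 - 864913 - 1099*961) - √1090161 = (581593 + 710179 - 864913 - 1056139) - 3*√121129 = -629280 - 3*√121129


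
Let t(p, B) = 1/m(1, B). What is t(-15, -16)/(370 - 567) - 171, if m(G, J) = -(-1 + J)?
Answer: -572680/3349 ≈ -171.00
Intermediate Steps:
m(G, J) = 1 - J
t(p, B) = 1/(1 - B)
t(-15, -16)/(370 - 567) - 171 = (-1/(-1 - 16))/(370 - 567) - 171 = (-1/(-17))/(-197) - 171 = -(-1)*(-1)/(197*17) - 171 = -1/197*1/17 - 171 = -1/3349 - 171 = -572680/3349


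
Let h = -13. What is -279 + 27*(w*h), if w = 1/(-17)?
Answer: -4392/17 ≈ -258.35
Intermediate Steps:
w = -1/17 ≈ -0.058824
-279 + 27*(w*h) = -279 + 27*(-1/17*(-13)) = -279 + 27*(13/17) = -279 + 351/17 = -4392/17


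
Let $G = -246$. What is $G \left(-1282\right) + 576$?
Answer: $315948$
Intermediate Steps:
$G \left(-1282\right) + 576 = \left(-246\right) \left(-1282\right) + 576 = 315372 + 576 = 315948$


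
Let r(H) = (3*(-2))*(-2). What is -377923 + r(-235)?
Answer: -377911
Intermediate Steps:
r(H) = 12 (r(H) = -6*(-2) = 12)
-377923 + r(-235) = -377923 + 12 = -377911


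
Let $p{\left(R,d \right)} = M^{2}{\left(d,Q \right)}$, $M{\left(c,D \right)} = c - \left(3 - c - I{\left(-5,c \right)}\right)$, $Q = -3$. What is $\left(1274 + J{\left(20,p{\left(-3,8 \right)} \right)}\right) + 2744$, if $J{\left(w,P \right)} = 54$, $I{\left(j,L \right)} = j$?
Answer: $4072$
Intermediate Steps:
$M{\left(c,D \right)} = -8 + 2 c$ ($M{\left(c,D \right)} = c + \left(\left(-5 + c\right) - 3\right) = c + \left(-8 + c\right) = -8 + 2 c$)
$p{\left(R,d \right)} = \left(-8 + 2 d\right)^{2}$
$\left(1274 + J{\left(20,p{\left(-3,8 \right)} \right)}\right) + 2744 = \left(1274 + 54\right) + 2744 = 1328 + 2744 = 4072$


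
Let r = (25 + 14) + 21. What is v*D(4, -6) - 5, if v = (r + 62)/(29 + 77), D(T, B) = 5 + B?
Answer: -326/53 ≈ -6.1509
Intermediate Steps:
r = 60 (r = 39 + 21 = 60)
v = 61/53 (v = (60 + 62)/(29 + 77) = 122/106 = 122*(1/106) = 61/53 ≈ 1.1509)
v*D(4, -6) - 5 = 61*(5 - 6)/53 - 5 = (61/53)*(-1) - 5 = -61/53 - 5 = -326/53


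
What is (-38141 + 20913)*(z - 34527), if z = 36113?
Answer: -27323608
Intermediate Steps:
(-38141 + 20913)*(z - 34527) = (-38141 + 20913)*(36113 - 34527) = -17228*1586 = -27323608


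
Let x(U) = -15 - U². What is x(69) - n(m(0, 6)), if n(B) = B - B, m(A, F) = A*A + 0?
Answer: -4776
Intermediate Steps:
m(A, F) = A² (m(A, F) = A² + 0 = A²)
n(B) = 0
x(69) - n(m(0, 6)) = (-15 - 1*69²) - 1*0 = (-15 - 1*4761) + 0 = (-15 - 4761) + 0 = -4776 + 0 = -4776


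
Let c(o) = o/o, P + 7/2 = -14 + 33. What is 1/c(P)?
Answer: 1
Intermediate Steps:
P = 31/2 (P = -7/2 + (-14 + 33) = -7/2 + 19 = 31/2 ≈ 15.500)
c(o) = 1
1/c(P) = 1/1 = 1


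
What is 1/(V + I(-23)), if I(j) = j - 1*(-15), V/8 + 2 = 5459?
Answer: 1/43648 ≈ 2.2911e-5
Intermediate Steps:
V = 43656 (V = -16 + 8*5459 = -16 + 43672 = 43656)
I(j) = 15 + j (I(j) = j + 15 = 15 + j)
1/(V + I(-23)) = 1/(43656 + (15 - 23)) = 1/(43656 - 8) = 1/43648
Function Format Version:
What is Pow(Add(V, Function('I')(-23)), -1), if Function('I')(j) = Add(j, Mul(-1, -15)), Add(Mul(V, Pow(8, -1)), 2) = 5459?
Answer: Rational(1, 43648) ≈ 2.2911e-5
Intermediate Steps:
V = 43656 (V = Add(-16, Mul(8, 5459)) = Add(-16, 43672) = 43656)
Function('I')(j) = Add(15, j) (Function('I')(j) = Add(j, 15) = Add(15, j))
Pow(Add(V, Function('I')(-23)), -1) = Pow(Add(43656, Add(15, -23)), -1) = Pow(Add(43656, -8), -1) = Pow(43648, -1) = Rational(1, 43648)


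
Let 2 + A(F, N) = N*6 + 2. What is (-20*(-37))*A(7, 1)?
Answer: 4440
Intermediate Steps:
A(F, N) = 6*N (A(F, N) = -2 + (N*6 + 2) = -2 + (6*N + 2) = -2 + (2 + 6*N) = 6*N)
(-20*(-37))*A(7, 1) = (-20*(-37))*(6*1) = 740*6 = 4440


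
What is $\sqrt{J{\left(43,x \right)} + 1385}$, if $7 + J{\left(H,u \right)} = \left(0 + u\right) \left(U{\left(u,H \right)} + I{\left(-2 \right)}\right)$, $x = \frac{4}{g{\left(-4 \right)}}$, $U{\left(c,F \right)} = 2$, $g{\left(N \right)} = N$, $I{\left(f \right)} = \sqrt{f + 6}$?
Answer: $\sqrt{1374} \approx 37.068$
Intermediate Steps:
$I{\left(f \right)} = \sqrt{6 + f}$
$x = -1$ ($x = \frac{4}{-4} = 4 \left(- \frac{1}{4}\right) = -1$)
$J{\left(H,u \right)} = -7 + 4 u$ ($J{\left(H,u \right)} = -7 + \left(0 + u\right) \left(2 + \sqrt{6 - 2}\right) = -7 + u \left(2 + \sqrt{4}\right) = -7 + u \left(2 + 2\right) = -7 + u 4 = -7 + 4 u$)
$\sqrt{J{\left(43,x \right)} + 1385} = \sqrt{\left(-7 + 4 \left(-1\right)\right) + 1385} = \sqrt{\left(-7 - 4\right) + 1385} = \sqrt{-11 + 1385} = \sqrt{1374}$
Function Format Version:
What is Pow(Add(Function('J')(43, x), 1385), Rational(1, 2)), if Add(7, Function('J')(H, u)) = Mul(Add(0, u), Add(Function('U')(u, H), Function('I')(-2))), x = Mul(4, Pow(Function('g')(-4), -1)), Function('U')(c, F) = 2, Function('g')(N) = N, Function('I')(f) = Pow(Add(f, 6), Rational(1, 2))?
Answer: Pow(1374, Rational(1, 2)) ≈ 37.068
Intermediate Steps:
Function('I')(f) = Pow(Add(6, f), Rational(1, 2))
x = -1 (x = Mul(4, Pow(-4, -1)) = Mul(4, Rational(-1, 4)) = -1)
Function('J')(H, u) = Add(-7, Mul(4, u)) (Function('J')(H, u) = Add(-7, Mul(Add(0, u), Add(2, Pow(Add(6, -2), Rational(1, 2))))) = Add(-7, Mul(u, Add(2, Pow(4, Rational(1, 2))))) = Add(-7, Mul(u, Add(2, 2))) = Add(-7, Mul(u, 4)) = Add(-7, Mul(4, u)))
Pow(Add(Function('J')(43, x), 1385), Rational(1, 2)) = Pow(Add(Add(-7, Mul(4, -1)), 1385), Rational(1, 2)) = Pow(Add(Add(-7, -4), 1385), Rational(1, 2)) = Pow(Add(-11, 1385), Rational(1, 2)) = Pow(1374, Rational(1, 2))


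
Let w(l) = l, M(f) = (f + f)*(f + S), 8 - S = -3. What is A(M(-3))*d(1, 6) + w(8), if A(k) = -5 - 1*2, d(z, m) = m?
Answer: -34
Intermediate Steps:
S = 11 (S = 8 - 1*(-3) = 8 + 3 = 11)
M(f) = 2*f*(11 + f) (M(f) = (f + f)*(f + 11) = (2*f)*(11 + f) = 2*f*(11 + f))
A(k) = -7 (A(k) = -5 - 2 = -7)
A(M(-3))*d(1, 6) + w(8) = -7*6 + 8 = -42 + 8 = -34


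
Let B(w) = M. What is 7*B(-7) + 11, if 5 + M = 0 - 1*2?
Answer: -38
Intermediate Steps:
M = -7 (M = -5 + (0 - 1*2) = -5 + (0 - 2) = -5 - 2 = -7)
B(w) = -7
7*B(-7) + 11 = 7*(-7) + 11 = -49 + 11 = -38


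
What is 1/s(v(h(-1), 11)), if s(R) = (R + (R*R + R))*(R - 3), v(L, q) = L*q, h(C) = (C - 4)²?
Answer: 1/20719600 ≈ 4.8263e-8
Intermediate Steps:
h(C) = (-4 + C)²
s(R) = (-3 + R)*(R² + 2*R) (s(R) = (R + (R² + R))*(-3 + R) = (R + (R + R²))*(-3 + R) = (R² + 2*R)*(-3 + R) = (-3 + R)*(R² + 2*R))
1/s(v(h(-1), 11)) = 1/(((-4 - 1)²*11)*(-6 + ((-4 - 1)²*11)² - (-4 - 1)²*11)) = 1/(((-5)²*11)*(-6 + ((-5)²*11)² - (-5)²*11)) = 1/((25*11)*(-6 + (25*11)² - 25*11)) = 1/(275*(-6 + 275² - 1*275)) = 1/(275*(-6 + 75625 - 275)) = 1/(275*75344) = 1/20719600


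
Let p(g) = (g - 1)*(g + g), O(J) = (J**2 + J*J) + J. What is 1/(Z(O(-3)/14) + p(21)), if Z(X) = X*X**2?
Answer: 2744/2308335 ≈ 0.0011887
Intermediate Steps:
O(J) = J + 2*J**2 (O(J) = (J**2 + J**2) + J = 2*J**2 + J = J + 2*J**2)
p(g) = 2*g*(-1 + g) (p(g) = (-1 + g)*(2*g) = 2*g*(-1 + g))
Z(X) = X**3
1/(Z(O(-3)/14) + p(21)) = 1/((-3*(1 + 2*(-3))/14)**3 + 2*21*(-1 + 21)) = 1/((-3*(1 - 6)*(1/14))**3 + 2*21*20) = 1/((-3*(-5)*(1/14))**3 + 840) = 1/((15*(1/14))**3 + 840) = 1/((15/14)**3 + 840) = 1/(3375/2744 + 840) = 1/(2308335/2744) = 2744/2308335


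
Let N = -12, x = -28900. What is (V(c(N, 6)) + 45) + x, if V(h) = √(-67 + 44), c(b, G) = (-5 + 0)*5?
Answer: -28855 + I*√23 ≈ -28855.0 + 4.7958*I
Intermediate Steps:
c(b, G) = -25 (c(b, G) = -5*5 = -25)
V(h) = I*√23 (V(h) = √(-23) = I*√23)
(V(c(N, 6)) + 45) + x = (I*√23 + 45) - 28900 = (45 + I*√23) - 28900 = -28855 + I*√23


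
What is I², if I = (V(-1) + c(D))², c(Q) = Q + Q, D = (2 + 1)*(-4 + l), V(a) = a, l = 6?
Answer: 14641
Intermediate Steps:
D = 6 (D = (2 + 1)*(-4 + 6) = 3*2 = 6)
c(Q) = 2*Q
I = 121 (I = (-1 + 2*6)² = (-1 + 12)² = 11² = 121)
I² = 121² = 14641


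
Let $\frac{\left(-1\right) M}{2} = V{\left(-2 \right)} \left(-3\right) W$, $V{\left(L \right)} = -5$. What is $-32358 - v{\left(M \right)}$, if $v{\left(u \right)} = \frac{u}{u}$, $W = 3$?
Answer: $-32359$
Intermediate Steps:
$M = -90$ ($M = - 2 \left(-5\right) \left(-3\right) 3 = - 2 \cdot 15 \cdot 3 = \left(-2\right) 45 = -90$)
$v{\left(u \right)} = 1$
$-32358 - v{\left(M \right)} = -32358 - 1 = -32359$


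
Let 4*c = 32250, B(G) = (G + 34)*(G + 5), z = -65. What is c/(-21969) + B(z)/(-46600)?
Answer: -3471457/8531295 ≈ -0.40691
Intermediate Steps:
B(G) = (5 + G)*(34 + G) (B(G) = (34 + G)*(5 + G) = (5 + G)*(34 + G))
c = 16125/2 (c = (¼)*32250 = 16125/2 ≈ 8062.5)
c/(-21969) + B(z)/(-46600) = (16125/2)/(-21969) + (170 + (-65)² + 39*(-65))/(-46600) = (16125/2)*(-1/21969) + (170 + 4225 - 2535)*(-1/46600) = -5375/14646 + 1860*(-1/46600) = -5375/14646 - 93/2330 = -3471457/8531295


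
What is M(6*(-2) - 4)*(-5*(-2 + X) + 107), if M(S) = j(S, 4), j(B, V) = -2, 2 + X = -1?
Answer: -264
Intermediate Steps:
X = -3 (X = -2 - 1 = -3)
M(S) = -2
M(6*(-2) - 4)*(-5*(-2 + X) + 107) = -2*(-5*(-2 - 3) + 107) = -2*(-5*(-5) + 107) = -2*(25 + 107) = -2*132 = -264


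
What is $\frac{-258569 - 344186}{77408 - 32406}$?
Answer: $- \frac{602755}{45002} \approx -13.394$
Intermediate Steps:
$\frac{-258569 - 344186}{77408 - 32406} = - \frac{602755}{77408 - 32406} = - \frac{602755}{45002}$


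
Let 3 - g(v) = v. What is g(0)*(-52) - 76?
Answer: -232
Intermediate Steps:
g(v) = 3 - v
g(0)*(-52) - 76 = (3 - 1*0)*(-52) - 76 = (3 + 0)*(-52) - 76 = 3*(-52) - 76 = -156 - 76 = -232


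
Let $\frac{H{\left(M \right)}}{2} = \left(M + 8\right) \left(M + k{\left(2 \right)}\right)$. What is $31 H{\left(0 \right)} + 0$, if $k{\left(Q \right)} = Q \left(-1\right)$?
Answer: $-992$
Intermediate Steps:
$k{\left(Q \right)} = - Q$
$H{\left(M \right)} = 2 \left(-2 + M\right) \left(8 + M\right)$ ($H{\left(M \right)} = 2 \left(M + 8\right) \left(M - 2\right) = 2 \left(8 + M\right) \left(M - 2\right) = 2 \left(8 + M\right) \left(-2 + M\right) = 2 \left(-2 + M\right) \left(8 + M\right)$)
$31 H{\left(0 \right)} + 0 = 31 \left(-32 + 2 \cdot 0^{2} + 12 \cdot 0\right) + 0 = 31 \left(-32 + 2 \cdot 0 + 0\right) + 0 = 31 \left(-32 + 0 + 0\right) + 0 = 31 \left(-32\right) + 0 = -992 + 0 = -992$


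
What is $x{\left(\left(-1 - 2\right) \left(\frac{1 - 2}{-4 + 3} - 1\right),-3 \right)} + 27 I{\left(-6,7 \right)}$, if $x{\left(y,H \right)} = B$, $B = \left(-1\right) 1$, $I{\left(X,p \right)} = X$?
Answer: $-163$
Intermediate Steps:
$B = -1$
$x{\left(y,H \right)} = -1$
$x{\left(\left(-1 - 2\right) \left(\frac{1 - 2}{-4 + 3} - 1\right),-3 \right)} + 27 I{\left(-6,7 \right)} = -1 + 27 \left(-6\right) = -1 - 162 = -163$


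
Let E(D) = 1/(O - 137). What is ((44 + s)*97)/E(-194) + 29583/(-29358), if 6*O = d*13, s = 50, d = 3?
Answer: -3881453825/3262 ≈ -1.1899e+6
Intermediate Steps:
O = 13/2 (O = (3*13)/6 = (⅙)*39 = 13/2 ≈ 6.5000)
E(D) = -2/261 (E(D) = 1/(13/2 - 137) = 1/(-261/2) = -2/261)
((44 + s)*97)/E(-194) + 29583/(-29358) = ((44 + 50)*97)/(-2/261) + 29583/(-29358) = (94*97)*(-261/2) + 29583*(-1/29358) = 9118*(-261/2) - 3287/3262 = -1189899 - 3287/3262 = -3881453825/3262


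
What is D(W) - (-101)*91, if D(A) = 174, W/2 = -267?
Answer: 9365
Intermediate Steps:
W = -534 (W = 2*(-267) = -534)
D(W) - (-101)*91 = 174 - (-101)*91 = 174 - 1*(-9191) = 174 + 9191 = 9365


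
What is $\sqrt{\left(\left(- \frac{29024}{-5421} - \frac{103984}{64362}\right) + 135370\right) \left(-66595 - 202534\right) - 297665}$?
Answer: $\frac{i \sqrt{123200889666846128634404427}}{58151067} \approx 1.9088 \cdot 10^{5} i$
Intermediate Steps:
$\sqrt{\left(\left(- \frac{29024}{-5421} - \frac{103984}{64362}\right) + 135370\right) \left(-66595 - 202534\right) - 297665} = \sqrt{\left(\left(\left(-29024\right) \left(- \frac{1}{5421}\right) - \frac{51992}{32181}\right) + 135370\right) \left(-269129\right) - 297665} = \sqrt{\left(\left(\frac{29024}{5421} - \frac{51992}{32181}\right) + 135370\right) \left(-269129\right) - 297665} = \sqrt{\left(\frac{217390904}{58151067} + 135370\right) \left(-269129\right) - 297665} = \sqrt{\frac{7872127330694}{58151067} \left(-269129\right) - 297665} = \sqrt{- \frac{2118617756382345526}{58151067} - 297665} = \sqrt{- \frac{2118635065919704081}{58151067}} = \frac{i \sqrt{123200889666846128634404427}}{58151067}$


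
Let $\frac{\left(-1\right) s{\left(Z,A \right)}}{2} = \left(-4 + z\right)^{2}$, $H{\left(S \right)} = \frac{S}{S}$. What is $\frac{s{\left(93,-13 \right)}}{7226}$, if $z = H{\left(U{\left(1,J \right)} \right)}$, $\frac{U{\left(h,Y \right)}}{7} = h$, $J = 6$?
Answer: $- \frac{9}{3613} \approx -0.002491$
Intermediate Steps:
$U{\left(h,Y \right)} = 7 h$
$H{\left(S \right)} = 1$
$z = 1$
$s{\left(Z,A \right)} = -18$ ($s{\left(Z,A \right)} = - 2 \left(-4 + 1\right)^{2} = - 2 \left(-3\right)^{2} = \left(-2\right) 9 = -18$)
$\frac{s{\left(93,-13 \right)}}{7226} = - \frac{18}{7226} = \left(-18\right) \frac{1}{7226} = - \frac{9}{3613}$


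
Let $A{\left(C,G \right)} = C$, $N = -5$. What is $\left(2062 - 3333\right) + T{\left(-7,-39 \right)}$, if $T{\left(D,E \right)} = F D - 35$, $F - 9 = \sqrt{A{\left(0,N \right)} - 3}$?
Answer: $-1369 - 7 i \sqrt{3} \approx -1369.0 - 12.124 i$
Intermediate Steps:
$F = 9 + i \sqrt{3}$ ($F = 9 + \sqrt{0 - 3} = 9 + \sqrt{-3} = 9 + i \sqrt{3} \approx 9.0 + 1.732 i$)
$T{\left(D,E \right)} = -35 + D \left(9 + i \sqrt{3}\right)$ ($T{\left(D,E \right)} = \left(9 + i \sqrt{3}\right) D - 35 = D \left(9 + i \sqrt{3}\right) - 35 = -35 + D \left(9 + i \sqrt{3}\right)$)
$\left(2062 - 3333\right) + T{\left(-7,-39 \right)} = \left(2062 - 3333\right) - \left(35 + 7 \left(9 + i \sqrt{3}\right)\right) = -1271 - \left(98 + 7 i \sqrt{3}\right) = -1369 - 7 i \sqrt{3}$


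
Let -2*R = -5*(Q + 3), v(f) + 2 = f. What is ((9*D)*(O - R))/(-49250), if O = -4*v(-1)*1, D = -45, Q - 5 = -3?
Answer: -81/19700 ≈ -0.0041117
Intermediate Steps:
Q = 2 (Q = 5 - 3 = 2)
v(f) = -2 + f
R = 25/2 (R = -(-5)*(2 + 3)/2 = -(-5)*5/2 = -½*(-25) = 25/2 ≈ 12.500)
O = 12 (O = -4*(-2 - 1)*1 = -4*(-3)*1 = 12*1 = 12)
((9*D)*(O - R))/(-49250) = ((9*(-45))*(12 - 1*25/2))/(-49250) = -405*(12 - 25/2)*(-1/49250) = -405*(-½)*(-1/49250) = (405/2)*(-1/49250) = -81/19700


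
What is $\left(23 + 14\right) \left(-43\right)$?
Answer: $-1591$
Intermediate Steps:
$\left(23 + 14\right) \left(-43\right) = 37 \left(-43\right) = -1591$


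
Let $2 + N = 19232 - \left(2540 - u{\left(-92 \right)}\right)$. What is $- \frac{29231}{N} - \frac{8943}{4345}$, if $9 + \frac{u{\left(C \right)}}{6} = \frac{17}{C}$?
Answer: $- \frac{230647787}{60451195} \approx -3.8154$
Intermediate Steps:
$u{\left(C \right)} = -54 + \frac{102}{C}$ ($u{\left(C \right)} = -54 + 6 \frac{17}{C} = -54 + \frac{102}{C}$)
$N = \frac{765205}{46}$ ($N = -2 + \left(19232 - \left(2540 - \left(-54 + \frac{102}{-92}\right)\right)\right) = -2 + \left(19232 - \left(2540 - \left(-54 + 102 \left(- \frac{1}{92}\right)\right)\right)\right) = -2 + \left(19232 - \left(2540 - \left(-54 - \frac{51}{46}\right)\right)\right) = -2 + \left(19232 - \left(2540 - - \frac{2535}{46}\right)\right) = -2 + \left(19232 - \left(2540 + \frac{2535}{46}\right)\right) = -2 + \left(19232 - \frac{119375}{46}\right) = -2 + \frac{765297}{46} = \frac{765205}{46} \approx 16635.0$)
$- \frac{29231}{N} - \frac{8943}{4345} = - \frac{29231}{\frac{765205}{46}} - \frac{8943}{4345} = \left(-29231\right) \frac{46}{765205} - \frac{813}{395} = - \frac{1344626}{765205} - \frac{813}{395} = - \frac{230647787}{60451195}$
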